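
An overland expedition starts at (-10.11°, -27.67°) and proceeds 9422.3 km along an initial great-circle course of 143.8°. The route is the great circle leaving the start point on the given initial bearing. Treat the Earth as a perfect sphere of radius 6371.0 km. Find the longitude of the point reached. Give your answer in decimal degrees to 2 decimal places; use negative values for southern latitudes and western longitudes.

Angular distance δ = d/R = 9422.3 / 6371 = 1.478936 rad.
Converting: φ₁ = -0.176453 rad, θ = 2.509783 rad.
Destination latitude: φ₂ = arcsin( sin φ₁ cos δ + cos φ₁ sin δ cos θ ) = arcsin(-0.807183) = -53.82°.
Then Δλ = atan2(0.578984, -0.049960) = 1.656873 rad, from sin θ sin δ cos φ₁ over cos δ − sin φ₁ sin φ₂.
Hence λ₂ = -27.67° + 94.93° = 67.26°.

longitude 67.26°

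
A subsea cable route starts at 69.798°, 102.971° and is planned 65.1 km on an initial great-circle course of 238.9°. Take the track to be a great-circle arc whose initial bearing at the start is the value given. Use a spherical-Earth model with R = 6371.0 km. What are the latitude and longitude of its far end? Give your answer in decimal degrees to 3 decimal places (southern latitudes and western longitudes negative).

latitude 69.490°, longitude 101.540°

The arc subtends δ = 65.1/6371 = 0.010218 rad at the centre.
Converting: φ₁ = 1.218205 rad, θ = 4.169592 rad.
sin φ₂ = sin φ₁ cos δ + cos φ₁ sin δ cos θ = (0.938481)(0.999948) + (0.345331)(0.010218)(-0.516533) = 0.936609
φ₂ = asin(0.936609) = 1.212824 rad = 69.490°.
Then Δλ = atan2(-0.003021, 0.120958) = -0.024974 rad, from sin θ sin δ cos φ₁ over cos δ − sin φ₁ sin φ₂.
Hence λ₂ = 102.971° + -1.431° = 101.540°.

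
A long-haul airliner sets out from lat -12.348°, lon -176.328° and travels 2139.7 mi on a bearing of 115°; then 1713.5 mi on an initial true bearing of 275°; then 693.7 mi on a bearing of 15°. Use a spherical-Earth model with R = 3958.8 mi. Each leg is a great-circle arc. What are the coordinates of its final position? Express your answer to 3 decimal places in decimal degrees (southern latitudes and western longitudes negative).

Apply the spherical direct solution leg by leg, carrying full precision between legs.
Leg 1: from (-12.348°, -176.328°), δ = 2139.7/3958.8 = 0.540492 rad, θ = 115° → φ = -23.316°, λ = -145.809°.
Leg 2: from (-23.316°, -145.809°), δ = 1713.5/3958.8 = 0.432833 rad, θ = 275° → φ = -19.010°, λ = -172.038°.
Leg 3: from (-19.010°, -172.038°), δ = 693.7/3958.8 = 0.175230 rad, θ = 15° → φ = -9.296°, λ = -169.417°.

latitude -9.296°, longitude -169.417°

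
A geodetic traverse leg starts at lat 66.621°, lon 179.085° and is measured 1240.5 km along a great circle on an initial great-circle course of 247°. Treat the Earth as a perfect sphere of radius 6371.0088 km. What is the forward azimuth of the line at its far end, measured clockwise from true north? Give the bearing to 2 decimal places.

final bearing 227.93°

Central angle δ = d/R = 0.194710 rad.
Start latitude φ₁ = 1.162756 rad; initial bearing θ = 4.310963 rad.
Applying the spherical law of cosines for sides, sin φ₂ = sin φ₁ cos δ + cos φ₁ sin δ cos θ = 0.870557, so φ₂ = 60.523°.
For the longitude increment, Δλ = atan2( sin θ sin δ cos φ₁, cos δ − sin φ₁ sin φ₂ ) = atan2(-0.070673, 0.182020) = -21.220°.
λ₂ = 179.085° + -21.220° = 157.865°.
The forward bearing on arrival equals the back-azimuth from the destination plus 180°.
Back-azimuth from P₂ (60.52°, 157.87°) to P₁ (66.62°, 179.09°), with Δλ' = λ₁ − λ₂ = 21.22°: atan2( sin Δλ' cos φ₁ , cos φ₂ sin φ₁ − sin φ₂ cos φ₁ cos Δλ' ) = 47.93°.
Final bearing = (47.93° + 180°) mod 360° = 227.93°.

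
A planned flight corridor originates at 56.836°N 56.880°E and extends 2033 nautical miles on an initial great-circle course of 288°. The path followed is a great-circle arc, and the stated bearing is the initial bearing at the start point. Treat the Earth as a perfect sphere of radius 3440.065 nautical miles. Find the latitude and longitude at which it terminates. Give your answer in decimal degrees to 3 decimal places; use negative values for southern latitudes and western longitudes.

latitude 52.122°, longitude -2.781°

δ = 2033/3440.065 = 0.590977 rad (33.8605°).
Start latitude φ₁ = 0.991975 rad; initial bearing θ = 5.026548 rad.
Applying the spherical law of cosines for sides, sin φ₂ = sin φ₁ cos δ + cos φ₁ sin δ cos θ = 0.789318, so φ₂ = 52.122°.
Then Δλ = atan2(-0.289877, 0.169652) = -1.041289 rad, from sin θ sin δ cos φ₁ over cos δ − sin φ₁ sin φ₂.
λ₂ = λ₁ + Δλ = -2.781°.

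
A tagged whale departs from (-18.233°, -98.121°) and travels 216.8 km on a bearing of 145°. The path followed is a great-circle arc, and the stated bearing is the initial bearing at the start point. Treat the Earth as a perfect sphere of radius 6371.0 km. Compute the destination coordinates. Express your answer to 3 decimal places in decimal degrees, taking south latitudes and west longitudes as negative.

Central angle δ = d/R = 0.034029 rad.
With φ₁ = -18.233° = -0.318226 rad and θ = 145° = 2.530727 rad:
Applying the spherical law of cosines for sides, sin φ₂ = sin φ₁ cos δ + cos φ₁ sin δ cos θ = -0.339171, so φ₂ = -19.826°.
Δλ = atan2( sin θ sin δ cos φ₁ , cos δ − sin φ₁ sin φ₂ ) = atan2(0.018535, 0.893300) = 0.020746 rad = 1.189°.
λ₂ = λ₁ + Δλ = -96.932°.

latitude -19.826°, longitude -96.932°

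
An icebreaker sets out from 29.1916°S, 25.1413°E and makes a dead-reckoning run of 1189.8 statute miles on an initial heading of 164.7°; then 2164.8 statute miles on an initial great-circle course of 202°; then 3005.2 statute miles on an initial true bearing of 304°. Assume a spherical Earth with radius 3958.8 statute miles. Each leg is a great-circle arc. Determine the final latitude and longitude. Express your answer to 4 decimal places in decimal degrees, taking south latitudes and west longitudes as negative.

latitude -34.3987°, longitude -49.8696°

Apply the spherical direct solution leg by leg, carrying full precision between legs.
Leg 1: from (-29.1916°, 25.1413°), δ = 1189.8/3958.8 = 0.300546 rad, θ = 164.7° → φ = -45.6556°, λ = 31.5581°.
Leg 2: from (-45.6556°, 31.5581°), δ = 2164.8/3958.8 = 0.546832 rad, θ = 202° → φ = -71.4152°, λ = -6.1171°.
Leg 3: from (-71.4152°, -6.1171°), δ = 3005.2/3958.8 = 0.759119 rad, θ = 304° → φ = -34.3987°, λ = -49.8696°.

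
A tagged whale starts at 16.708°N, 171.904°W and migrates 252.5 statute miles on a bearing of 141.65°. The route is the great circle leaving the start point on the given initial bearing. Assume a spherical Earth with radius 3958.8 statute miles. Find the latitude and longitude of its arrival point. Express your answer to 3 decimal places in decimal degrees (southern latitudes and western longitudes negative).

latitude 13.830°, longitude -169.570°

Angular distance δ = d/R = 252.5 / 3958.8 = 0.063782 rad.
Start latitude φ₁ = 0.291610 rad; initial bearing θ = 2.472259 rad.
sin φ₂ = sin φ₁ cos δ + cos φ₁ sin δ cos θ = (0.287494)(0.997967) + (0.957782)(0.063739)(-0.784235) = 0.239034
φ₂ = asin(0.239034) = 0.241371 rad = 13.830°.
Then Δλ = atan2(0.037878, 0.929246) = 0.040739 rad, from sin θ sin δ cos φ₁ over cos δ − sin φ₁ sin φ₂.
λ₂ = λ₁ + Δλ = -169.570°.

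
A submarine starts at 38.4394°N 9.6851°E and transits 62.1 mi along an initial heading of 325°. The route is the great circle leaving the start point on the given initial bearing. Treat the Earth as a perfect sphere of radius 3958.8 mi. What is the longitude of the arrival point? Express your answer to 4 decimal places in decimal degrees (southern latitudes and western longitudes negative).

longitude 9.0201°

Central angle δ = d/R = 0.015687 rad.
With φ₁ = 38.4394° = 0.670894 rad and θ = 325° = 5.672320 rad:
sin φ₂ = sin φ₁ cos δ + cos φ₁ sin δ cos θ = (0.621687)(0.999877) + (0.783266)(0.015686)(0.819152) = 0.631674
φ₂ = asin(0.631674) = 0.683711 rad = 39.1738°.
Then Δλ = atan2(-0.007047, 0.607174) = -0.011606 rad, from sin θ sin δ cos φ₁ over cos δ − sin φ₁ sin φ₂.
λ₂ = λ₁ + Δλ = 9.0201°.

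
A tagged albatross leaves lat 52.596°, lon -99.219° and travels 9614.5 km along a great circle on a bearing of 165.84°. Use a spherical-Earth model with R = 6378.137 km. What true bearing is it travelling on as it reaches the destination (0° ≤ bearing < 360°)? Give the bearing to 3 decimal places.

Angular distance δ = d/R = 9614.5 / 6378.137 = 1.507415 rad.
With φ₁ = 52.596° = 0.917973 rad and θ = 165.84° = 2.894454 rad:
Destination latitude: φ₂ = arcsin( sin φ₁ cos δ + cos φ₁ sin δ cos θ ) = arcsin(-0.537478) = -32.512°.
For the longitude increment, Δλ = atan2( sin θ sin δ cos φ₁, cos δ − sin φ₁ sin φ₂ ) = atan2(0.148298, 0.490296) = 16.829°.
λ₂ = -99.219° + 16.829° = -82.390°.
The forward bearing on arrival equals the back-azimuth from the destination plus 180°.
Back-azimuth from P₂ (-32.512°, -82.390°) to P₁ (52.596°, -99.219°), with Δλ' = λ₁ − λ₂ = -16.829°: atan2( sin Δλ' cos φ₁ , cos φ₂ sin φ₁ − sin φ₂ cos φ₁ cos Δλ' ) = 349.851°.
Final bearing = (349.851° + 180°) mod 360° = 169.851°.

final bearing 169.851°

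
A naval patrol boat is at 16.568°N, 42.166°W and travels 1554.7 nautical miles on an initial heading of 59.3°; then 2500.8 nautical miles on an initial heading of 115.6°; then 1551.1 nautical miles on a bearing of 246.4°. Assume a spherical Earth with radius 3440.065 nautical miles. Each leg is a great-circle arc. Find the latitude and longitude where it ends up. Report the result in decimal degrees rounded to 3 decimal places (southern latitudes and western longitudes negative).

Apply the spherical direct solution leg by leg, carrying full precision between legs.
Leg 1: from (16.568°, -42.166°), δ = 1554.7/3440.065 = 0.451939 rad, θ = 59.3° → φ = 28.049°, λ = -16.985°.
Leg 2: from (28.049°, -16.985°), δ = 2500.8/3440.065 = 0.726963 rad, θ = 115.6° → φ = 5.619°, λ = 20.047°.
Leg 3: from (5.619°, 20.047°), δ = 1551.1/3440.065 = 0.450893 rad, θ = 246.4° → φ = -4.904°, λ = -3.581°.

latitude -4.904°, longitude -3.581°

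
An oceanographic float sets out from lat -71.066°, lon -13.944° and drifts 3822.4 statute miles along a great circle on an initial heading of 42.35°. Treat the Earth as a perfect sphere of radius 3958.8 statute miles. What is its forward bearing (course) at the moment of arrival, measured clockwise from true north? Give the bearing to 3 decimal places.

δ = 3822.4/3958.8 = 0.965545 rad (55.3217°).
With φ₁ = -71.066° = -1.240336 rad and θ = 42.35° = 0.739147 rad:
sin φ₂ = sin φ₁ cos δ + cos φ₁ sin δ cos θ = (-0.945893)(0.568969) + (0.324479)(0.822359)(0.739043) = -0.340979
φ₂ = asin(-0.340979) = -0.347958 rad = -19.937°.
Then Δλ = atan2(0.179758, 0.246440) = 0.630198 rad, from sin θ sin δ cos φ₁ over cos δ − sin φ₁ sin φ₂.
λ₂ = -13.944° + 36.108° = 22.164°.
The forward bearing on arrival equals the back-azimuth from the destination plus 180°.
Back-azimuth from P₂ (-19.937°, 22.164°) to P₁ (-71.066°, -13.944°), with Δλ' = λ₁ − λ₂ = -36.108°: atan2( sin Δλ' cos φ₁ , cos φ₂ sin φ₁ − sin φ₂ cos φ₁ cos Δλ' ) = 193.446°.
Final bearing = (193.446° + 180°) mod 360° = 13.446°.

final bearing 13.446°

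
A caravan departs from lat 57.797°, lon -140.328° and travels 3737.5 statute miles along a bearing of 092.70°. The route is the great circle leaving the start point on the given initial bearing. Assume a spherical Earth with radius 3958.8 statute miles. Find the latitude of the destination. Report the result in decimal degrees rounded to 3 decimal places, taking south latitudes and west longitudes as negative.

latitude 28.419°

Central angle δ = d/R = 0.944099 rad.
Start latitude φ₁ = 1.008748 rad; initial bearing θ = 1.617920 rad.
Destination latitude: φ₂ = arcsin( sin φ₁ cos δ + cos φ₁ sin δ cos θ ) = arcsin(0.475919) = 28.419°.
For the longitude increment, Δλ = atan2( sin θ sin δ cos φ₁, cos δ − sin φ₁ sin φ₂ ) = atan2(0.431170, 0.183766) = 66.916°.
λ₂ = λ₁ + Δλ = -73.412°.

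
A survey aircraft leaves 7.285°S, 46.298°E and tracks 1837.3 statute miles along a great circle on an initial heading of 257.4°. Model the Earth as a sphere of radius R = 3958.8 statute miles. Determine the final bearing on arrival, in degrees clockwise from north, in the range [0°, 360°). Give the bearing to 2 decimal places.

Central angle δ = d/R = 0.464105 rad.
With φ₁ = -7.285° = -0.127147 rad and θ = 257.4° = 4.492477 rad:
Applying the spherical law of cosines for sides, sin φ₂ = sin φ₁ cos δ + cos φ₁ sin δ cos θ = -0.210249, so φ₂ = -12.137°.
For the longitude increment, Δλ = atan2( sin θ sin δ cos φ₁, cos δ − sin φ₁ sin φ₂ ) = atan2(-0.433316, 0.867562) = -26.541°.
λ₂ = λ₁ + Δλ = 19.757°.
The forward bearing on arrival equals the back-azimuth from the destination plus 180°.
Back-azimuth from P₂ (-12.14°, 19.76°) to P₁ (-7.29°, 46.30°), with Δλ' = λ₁ − λ₂ = 26.54°: atan2( sin Δλ' cos φ₁ , cos φ₂ sin φ₁ − sin φ₂ cos φ₁ cos Δλ' ) = 81.96°.
Final bearing = (81.96° + 180°) mod 360° = 261.96°.

final bearing 261.96°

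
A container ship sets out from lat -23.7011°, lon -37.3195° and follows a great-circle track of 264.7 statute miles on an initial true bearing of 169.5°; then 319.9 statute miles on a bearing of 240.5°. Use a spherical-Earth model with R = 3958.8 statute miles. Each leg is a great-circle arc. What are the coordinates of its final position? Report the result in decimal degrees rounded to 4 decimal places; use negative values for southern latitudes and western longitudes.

Apply the spherical direct solution leg by leg, carrying full precision between legs.
Leg 1: from (-23.7011°, -37.3195°), δ = 264.7/3958.8 = 0.066864 rad, θ = 169.5° → φ = -27.4659°, λ = -36.5332°.
Leg 2: from (-27.4659°, -36.5332°), δ = 319.9/3958.8 = 0.080807 rad, θ = 240.5° → φ = -29.6687°, λ = -41.1709°.

latitude -29.6687°, longitude -41.1709°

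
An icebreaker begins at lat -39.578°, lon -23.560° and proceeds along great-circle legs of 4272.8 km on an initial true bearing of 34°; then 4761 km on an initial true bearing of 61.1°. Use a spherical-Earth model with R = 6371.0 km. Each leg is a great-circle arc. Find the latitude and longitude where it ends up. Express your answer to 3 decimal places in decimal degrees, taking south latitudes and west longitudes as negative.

Apply the spherical direct solution leg by leg, carrying full precision between legs.
Leg 1: from (-39.578°, -23.560°), δ = 4272.8/6371 = 0.670664 rad, θ = 34° → φ = -5.854°, λ = -3.112°.
Leg 2: from (-5.854°, -3.112°), δ = 4761/6371 = 0.747292 rad, θ = 61.1° → φ = 14.592°, λ = 34.829°.

latitude 14.592°, longitude 34.829°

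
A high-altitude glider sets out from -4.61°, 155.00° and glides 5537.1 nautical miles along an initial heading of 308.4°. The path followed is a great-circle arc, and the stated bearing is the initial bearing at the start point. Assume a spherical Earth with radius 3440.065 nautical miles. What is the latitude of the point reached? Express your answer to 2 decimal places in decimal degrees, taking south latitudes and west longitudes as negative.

latitude 38.45°

Angular distance δ = d/R = 5537.1 / 3440.065 = 1.609592 rad.
With φ₁ = -4.61° = -0.080460 rad and θ = 308.4° = 5.382595 rad:
sin φ₂ = sin φ₁ cos δ + cos φ₁ sin δ cos θ = (-0.080373)(-0.038786) + (0.996765)(0.999248)(0.621148) = 0.621790
φ₂ = asin(0.621790) = 0.671026 rad = 38.45°.
Then Δλ = atan2(-0.780570, 0.011189) = -1.556462 rad, from sin θ sin δ cos φ₁ over cos δ − sin φ₁ sin φ₂.
λ₂ = 155.00° + -89.18° = 65.82°.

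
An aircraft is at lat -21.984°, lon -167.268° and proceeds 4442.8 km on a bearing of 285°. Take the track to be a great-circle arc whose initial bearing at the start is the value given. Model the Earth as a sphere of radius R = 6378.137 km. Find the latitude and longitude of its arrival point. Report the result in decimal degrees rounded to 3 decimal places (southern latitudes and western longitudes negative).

The arc subtends δ = 4442.8/6378.137 = 0.696567 rad at the centre.
Converting: φ₁ = -0.383693 rad, θ = 4.974188 rad.
Destination latitude: φ₂ = arcsin( sin φ₁ cos δ + cos φ₁ sin δ cos θ ) = arcsin(-0.133162) = -7.652°.
Then Δλ = atan2(-0.574665, 0.717200) = -0.675510 rad, from sin θ sin δ cos φ₁ over cos δ − sin φ₁ sin φ₂.
λ₂ = -167.268° + -38.704° = -205.972°, normalized to (−180°, 180°] → 154.028°.

latitude -7.652°, longitude 154.028°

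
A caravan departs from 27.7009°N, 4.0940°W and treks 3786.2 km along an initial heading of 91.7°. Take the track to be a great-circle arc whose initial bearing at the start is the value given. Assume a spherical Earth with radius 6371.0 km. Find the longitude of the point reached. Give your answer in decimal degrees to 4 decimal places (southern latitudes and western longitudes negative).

longitude 32.9581°

Central angle δ = d/R = 0.594287 rad.
Start latitude φ₁ = 0.483472 rad; initial bearing θ = 1.600467 rad.
Destination latitude: φ₂ = arcsin( sin φ₁ cos δ + cos φ₁ sin δ cos θ ) = arcsin(0.370449) = 21.7433°.
Then Δλ = atan2(0.495525, 0.656343) = 0.646680 rad, from sin θ sin δ cos φ₁ over cos δ − sin φ₁ sin φ₂.
λ₂ = -4.0940° + 37.0521° = 32.9581°.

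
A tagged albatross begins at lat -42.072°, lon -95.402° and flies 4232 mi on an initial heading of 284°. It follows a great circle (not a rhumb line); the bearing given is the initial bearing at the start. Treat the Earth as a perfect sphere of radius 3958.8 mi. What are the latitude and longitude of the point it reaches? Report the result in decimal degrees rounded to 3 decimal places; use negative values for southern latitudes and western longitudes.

δ = 4232/3958.8 = 1.069011 rad (61.2498°).
With φ₁ = -42.072° = -0.734295 rad and θ = 284° = 4.956735 rad:
Applying the spherical law of cosines for sides, sin φ₂ = sin φ₁ cos δ + cos φ₁ sin δ cos θ = -0.164853, so φ₂ = -9.489°.
Then Δλ = atan2(-0.631465, 0.370529) = -1.040156 rad, from sin θ sin δ cos φ₁ over cos δ − sin φ₁ sin φ₂.
λ₂ = λ₁ + Δλ = -154.999°.

latitude -9.489°, longitude -154.999°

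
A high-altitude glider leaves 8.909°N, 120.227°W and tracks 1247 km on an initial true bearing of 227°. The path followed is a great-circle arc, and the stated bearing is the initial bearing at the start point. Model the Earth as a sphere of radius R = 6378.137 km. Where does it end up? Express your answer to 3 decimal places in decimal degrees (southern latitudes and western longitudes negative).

latitude 1.205°, longitude -128.397°

δ = 1247/6378.137 = 0.195512 rad (11.2020°).
Start latitude φ₁ = 0.155491 rad; initial bearing θ = 3.961897 rad.
Destination latitude: φ₂ = arcsin( sin φ₁ cos δ + cos φ₁ sin δ cos θ ) = arcsin(0.021023) = 1.205°.
Δλ = atan2( sin θ sin δ cos φ₁ , cos δ − sin φ₁ sin φ₂ ) = atan2(-0.140365, 0.977693) = -0.142593 rad = -8.170°.
λ₂ = -120.227° + -8.170° = -128.397°.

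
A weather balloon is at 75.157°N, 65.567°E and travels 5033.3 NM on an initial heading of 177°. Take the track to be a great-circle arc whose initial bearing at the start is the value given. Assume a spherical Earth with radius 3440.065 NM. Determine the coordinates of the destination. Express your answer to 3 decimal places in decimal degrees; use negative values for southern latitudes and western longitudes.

δ = 5033.3/3440.065 = 1.463141 rad (83.8318°).
Start latitude φ₁ = 1.311737 rad; initial bearing θ = 3.089233 rad.
Applying the spherical law of cosines for sides, sin φ₂ = sin φ₁ cos δ + cos φ₁ sin δ cos θ = -0.150477, so φ₂ = -8.655°.
For the longitude increment, Δλ = atan2( sin θ sin δ cos φ₁, cos δ − sin φ₁ sin φ₂ ) = atan2(0.013329, 0.252903) = 3.017°.
Hence λ₂ = 65.567° + 3.017° = 68.584°.

latitude -8.655°, longitude 68.584°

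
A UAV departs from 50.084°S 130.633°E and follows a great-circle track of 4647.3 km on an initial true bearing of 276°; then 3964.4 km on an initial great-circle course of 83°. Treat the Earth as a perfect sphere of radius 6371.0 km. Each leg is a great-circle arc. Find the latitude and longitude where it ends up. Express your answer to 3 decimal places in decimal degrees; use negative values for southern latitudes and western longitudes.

Apply the spherical direct solution leg by leg, carrying full precision between legs.
Leg 1: from (-50.084°, 130.633°), δ = 4647.3/6371 = 0.729446 rad, θ = 276° → φ = -31.811°, λ = 79.376°.
Leg 2: from (-31.811°, 79.376°), δ = 3964.4/6371 = 0.622257 rad, θ = 83° → φ = -21.590°, λ = 117.851°.

latitude -21.590°, longitude 117.851°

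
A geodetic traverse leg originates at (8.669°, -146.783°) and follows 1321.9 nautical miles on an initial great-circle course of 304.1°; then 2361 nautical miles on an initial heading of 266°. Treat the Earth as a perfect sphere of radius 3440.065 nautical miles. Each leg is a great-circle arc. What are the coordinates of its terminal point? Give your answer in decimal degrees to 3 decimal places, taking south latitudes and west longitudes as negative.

latitude 13.142°, longitude 153.406°

Apply the spherical direct solution leg by leg, carrying full precision between legs.
Leg 1: from (8.669°, -146.783°), δ = 1321.9/3440.065 = 0.384266 rad, θ = 304.1° → φ = 20.335°, λ = -166.116°.
Leg 2: from (20.335°, -166.116°), δ = 2361/3440.065 = 0.686324 rad, θ = 266° → φ = 13.142°, λ = 153.406°.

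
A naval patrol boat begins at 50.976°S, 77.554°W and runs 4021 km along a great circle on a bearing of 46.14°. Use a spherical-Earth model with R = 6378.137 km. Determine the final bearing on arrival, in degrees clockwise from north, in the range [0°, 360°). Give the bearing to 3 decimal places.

final bearing 29.259°

Central angle δ = d/R = 0.630435 rad.
Start latitude φ₁ = -0.889699 rad; initial bearing θ = 0.805295 rad.
Applying the spherical law of cosines for sides, sin φ₂ = sin φ₁ cos δ + cos φ₁ sin δ cos θ = -0.370357, so φ₂ = -21.738°.
Δλ = atan2( sin θ sin δ cos φ₁ , cos δ − sin φ₁ sin φ₂ ) = atan2(0.267629, 0.520047) = 0.475279 rad = 27.231°.
Hence λ₂ = -77.554° + 27.231° = -50.323°.
The forward bearing on arrival equals the back-azimuth from the destination plus 180°.
Back-azimuth from P₂ (-21.738°, -50.323°) to P₁ (-50.976°, -77.554°), with Δλ' = λ₁ − λ₂ = -27.231°: atan2( sin Δλ' cos φ₁ , cos φ₂ sin φ₁ − sin φ₂ cos φ₁ cos Δλ' ) = 209.259°.
Final bearing = (209.259° + 180°) mod 360° = 29.259°.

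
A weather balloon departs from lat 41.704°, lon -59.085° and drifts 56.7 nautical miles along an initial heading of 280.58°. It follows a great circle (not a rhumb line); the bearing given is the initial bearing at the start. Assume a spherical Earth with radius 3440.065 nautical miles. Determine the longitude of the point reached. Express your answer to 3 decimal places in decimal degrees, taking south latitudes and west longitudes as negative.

longitude -60.332°

δ = 56.7/3440.065 = 0.016482 rad (0.9444°).
With φ₁ = 41.704° = 0.727872 rad and θ = 280.58° = 4.897045 rad:
Destination latitude: φ₂ = arcsin( sin φ₁ cos δ + cos φ₁ sin δ cos θ ) = arcsin(0.667451) = 41.871°.
For the longitude increment, Δλ = atan2( sin θ sin δ cos φ₁, cos δ − sin φ₁ sin φ₂ ) = atan2(-0.012096, 0.555820) = -1.247°.
Hence λ₂ = -59.085° + -1.247° = -60.332°.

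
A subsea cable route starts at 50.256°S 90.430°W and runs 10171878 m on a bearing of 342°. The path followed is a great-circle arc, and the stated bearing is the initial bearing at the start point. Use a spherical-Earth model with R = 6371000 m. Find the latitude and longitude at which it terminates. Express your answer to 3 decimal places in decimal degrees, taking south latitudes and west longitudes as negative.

latitude 38.880°, longitude -113.810°

Angular distance δ = d/R = 10171878 / 6371000 = 1.596590 rad.
With φ₁ = -50.256° = -0.877133 rad and θ = 342° = 5.969026 rad:
sin φ₂ = sin φ₁ cos δ + cos φ₁ sin δ cos θ = (-0.768909)(-0.025791) + (0.639358)(0.999667)(0.951057) = 0.627695
φ₂ = asin(0.627695) = 0.678589 rad = 38.880°.
Then Δλ = atan2(-0.197507, 0.456849) = -0.408058 rad, from sin θ sin δ cos φ₁ over cos δ − sin φ₁ sin φ₂.
Hence λ₂ = -90.430° + -23.380° = -113.810°.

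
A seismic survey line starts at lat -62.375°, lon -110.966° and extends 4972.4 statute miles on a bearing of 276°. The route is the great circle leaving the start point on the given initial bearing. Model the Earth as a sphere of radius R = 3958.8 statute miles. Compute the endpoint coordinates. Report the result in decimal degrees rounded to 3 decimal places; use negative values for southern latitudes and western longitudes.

δ = 4972.4/3958.8 = 1.256037 rad (71.9656°).
Converting: φ₁ = -1.088649 rad, θ = 4.817109 rad.
sin φ₂ = sin φ₁ cos δ + cos φ₁ sin δ cos θ = (-0.886001)(0.309587) + (0.463683)(0.950871)(0.104528) = -0.228208
φ₂ = asin(-0.228208) = -0.230237 rad = -13.192°.
For the longitude increment, Δλ = atan2( sin θ sin δ cos φ₁, cos δ − sin φ₁ sin φ₂ ) = atan2(-0.438487, 0.107395) = -76.238°.
λ₂ = -110.966° + -76.238° = -187.204°, normalized to (−180°, 180°] → 172.796°.

latitude -13.192°, longitude 172.796°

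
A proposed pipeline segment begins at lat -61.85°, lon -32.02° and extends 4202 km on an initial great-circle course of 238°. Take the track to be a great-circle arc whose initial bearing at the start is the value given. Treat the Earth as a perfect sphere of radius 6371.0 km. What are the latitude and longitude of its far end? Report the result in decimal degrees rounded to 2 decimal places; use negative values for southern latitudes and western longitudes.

latitude -58.21°, longitude -112.57°

The arc subtends δ = 4202/6371 = 0.659551 rad at the centre.
With φ₁ = -61.85° = -1.079486 rad and θ = 238° = 4.153884 rad:
sin φ₂ = sin φ₁ cos δ + cos φ₁ sin δ cos θ = (-0.881715)(0.790267) + (0.471782)(0.612762)(-0.529919) = -0.849985
φ₂ = asin(-0.849985) = -1.015957 rad = -58.21°.
For the longitude increment, Δλ = atan2( sin θ sin δ cos φ₁, cos δ − sin φ₁ sin φ₂ ) = atan2(-0.245162, 0.040822) = -80.55°.
λ₂ = -32.02° + -80.55° = -112.57°.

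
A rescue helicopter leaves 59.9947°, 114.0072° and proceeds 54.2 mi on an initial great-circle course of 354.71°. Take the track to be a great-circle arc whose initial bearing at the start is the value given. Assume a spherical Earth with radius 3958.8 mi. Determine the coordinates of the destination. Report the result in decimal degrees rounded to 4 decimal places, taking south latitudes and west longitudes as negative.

latitude 60.7757°, longitude 113.8591°

Central angle δ = d/R = 0.013691 rad.
Converting: φ₁ = 1.047105 rad, θ = 6.190857 rad.
Applying the spherical law of cosines for sides, sin φ₂ = sin φ₁ cos δ + cos φ₁ sin δ cos θ = 0.872715, so φ₂ = 60.7757°.
Δλ = atan2( sin θ sin δ cos φ₁ , cos δ − sin φ₁ sin φ₂ ) = atan2(-0.000631, 0.244153) = -0.002585 rad = -0.1481°.
Hence λ₂ = 114.0072° + -0.1481° = 113.8591°.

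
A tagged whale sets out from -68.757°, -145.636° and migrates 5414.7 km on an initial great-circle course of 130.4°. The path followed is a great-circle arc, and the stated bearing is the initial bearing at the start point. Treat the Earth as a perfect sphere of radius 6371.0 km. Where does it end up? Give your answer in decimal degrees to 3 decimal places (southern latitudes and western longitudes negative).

latitude -52.337°, longitude -35.070°

δ = 5414.7/6371 = 0.849898 rad (48.6956°).
Converting: φ₁ = -1.200036 rad, θ = 2.275909 rad.
Destination latitude: φ₂ = arcsin( sin φ₁ cos δ + cos φ₁ sin δ cos θ ) = arcsin(-0.791617) = -52.337°.
Then Δλ = atan2(0.207278, -0.077769) = 1.929734 rad, from sin θ sin δ cos φ₁ over cos δ − sin φ₁ sin φ₂.
λ₂ = -145.636° + 110.566° = -35.070°.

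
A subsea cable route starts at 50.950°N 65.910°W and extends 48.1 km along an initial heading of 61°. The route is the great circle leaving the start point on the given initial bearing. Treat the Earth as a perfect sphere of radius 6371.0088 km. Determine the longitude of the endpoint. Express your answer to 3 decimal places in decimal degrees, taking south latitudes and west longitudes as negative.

The arc subtends δ = 48.1/6371.0088 = 0.007550 rad at the centre.
Converting: φ₁ = 0.889245 rad, θ = 1.064651 rad.
Applying the spherical law of cosines for sides, sin φ₂ = sin φ₁ cos δ + cos φ₁ sin δ cos θ = 0.778880, so φ₂ = 51.158°.
Δλ = atan2( sin θ sin δ cos φ₁ , cos δ − sin φ₁ sin φ₂ ) = atan2(0.004160, 0.395096) = 0.010529 rad = 0.603°.
Hence λ₂ = -65.910° + 0.603° = -65.307°.

longitude -65.307°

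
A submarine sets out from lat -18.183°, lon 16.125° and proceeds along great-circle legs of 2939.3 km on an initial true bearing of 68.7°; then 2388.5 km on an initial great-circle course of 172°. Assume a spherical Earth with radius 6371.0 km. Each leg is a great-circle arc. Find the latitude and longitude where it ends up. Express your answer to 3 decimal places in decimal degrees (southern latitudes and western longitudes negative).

Apply the spherical direct solution leg by leg, carrying full precision between legs.
Leg 1: from (-18.183°, 16.125°), δ = 2939.3/6371 = 0.461356 rad, θ = 68.7° → φ = -7.227°, λ = 40.838°.
Leg 2: from (-7.227°, 40.838°), δ = 2388.5/6371 = 0.374902 rad, θ = 172° → φ = -28.476°, λ = 44.162°.

latitude -28.476°, longitude 44.162°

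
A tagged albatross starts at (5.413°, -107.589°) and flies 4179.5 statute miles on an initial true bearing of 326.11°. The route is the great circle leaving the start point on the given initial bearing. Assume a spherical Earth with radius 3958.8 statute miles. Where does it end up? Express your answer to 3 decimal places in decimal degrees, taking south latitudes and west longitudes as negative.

latitude 49.966°, longitude -156.562°

δ = 4179.5/3958.8 = 1.055749 rad (60.4900°).
Start latitude φ₁ = 0.094475 rad; initial bearing θ = 5.691693 rad.
Applying the spherical law of cosines for sides, sin φ₂ = sin φ₁ cos δ + cos φ₁ sin δ cos θ = 0.765664, so φ₂ = 49.966°.
Then Δλ = atan2(-0.483099, 0.420348) = -0.854744 rad, from sin θ sin δ cos φ₁ over cos δ − sin φ₁ sin φ₂.
λ₂ = -107.589° + -48.973° = -156.562°.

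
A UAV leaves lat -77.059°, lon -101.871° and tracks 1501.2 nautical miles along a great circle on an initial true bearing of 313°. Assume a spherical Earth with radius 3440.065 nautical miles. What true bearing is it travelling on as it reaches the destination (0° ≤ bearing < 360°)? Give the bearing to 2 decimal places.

final bearing 343.43°

The arc subtends δ = 1501.2/3440.065 = 0.436387 rad at the centre.
Converting: φ₁ = -1.344933 rad, θ = 5.462881 rad.
Applying the spherical law of cosines for sides, sin φ₂ = sin φ₁ cos δ + cos φ₁ sin δ cos θ = -0.818711, so φ₂ = -54.956°.
Then Δλ = atan2(-0.069227, 0.108368) = -0.568470 rad, from sin θ sin δ cos φ₁ over cos δ − sin φ₁ sin φ₂.
λ₂ = λ₁ + Δλ = -134.442°.
The forward bearing on arrival equals the back-azimuth from the destination plus 180°.
Back-azimuth from P₂ (-54.96°, -134.44°) to P₁ (-77.06°, -101.87°), with Δλ' = λ₁ − λ₂ = 32.57°: atan2( sin Δλ' cos φ₁ , cos φ₂ sin φ₁ − sin φ₂ cos φ₁ cos Δλ' ) = 163.43°.
Final bearing = (163.43° + 180°) mod 360° = 343.43°.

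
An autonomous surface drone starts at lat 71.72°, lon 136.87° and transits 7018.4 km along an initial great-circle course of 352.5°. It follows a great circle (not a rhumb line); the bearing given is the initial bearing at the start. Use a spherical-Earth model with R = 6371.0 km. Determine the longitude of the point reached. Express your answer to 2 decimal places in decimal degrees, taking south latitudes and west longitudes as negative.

Central angle δ = d/R = 1.101617 rad.
With φ₁ = 71.72° = 1.251750 rad and θ = 352.5° = 6.152286 rad:
Destination latitude: φ₂ = arcsin( sin φ₁ cos δ + cos φ₁ sin δ cos θ ) = arcsin(0.706710) = 44.97°.
For the longitude increment, Δλ = atan2( sin θ sin δ cos φ₁, cos δ − sin φ₁ sin φ₂ ) = atan2(-0.036517, -0.218891) = -170.53°.
Hence λ₂ = 136.87° + -170.53° = -33.66°.

longitude -33.66°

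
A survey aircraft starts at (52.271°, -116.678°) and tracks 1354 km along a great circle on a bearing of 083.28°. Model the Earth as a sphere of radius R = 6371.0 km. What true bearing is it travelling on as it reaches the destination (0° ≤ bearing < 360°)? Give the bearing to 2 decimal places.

final bearing 99.05°

The arc subtends δ = 1354/6371 = 0.212526 rad at the centre.
Start latitude φ₁ = 0.912301 rad; initial bearing θ = 1.453510 rad.
Applying the spherical law of cosines for sides, sin φ₂ = sin φ₁ cos δ + cos φ₁ sin δ cos θ = 0.788223, so φ₂ = 52.020°.
For the longitude increment, Δλ = atan2( sin θ sin δ cos φ₁, cos δ − sin φ₁ sin φ₂ ) = atan2(0.128187, 0.354085) = 19.901°.
λ₂ = -116.678° + 19.901° = -96.777°.
The forward bearing on arrival equals the back-azimuth from the destination plus 180°.
Back-azimuth from P₂ (52.02°, -96.78°) to P₁ (52.27°, -116.68°), with Δλ' = λ₁ − λ₂ = -19.90°: atan2( sin Δλ' cos φ₁ , cos φ₂ sin φ₁ − sin φ₂ cos φ₁ cos Δλ' ) = 279.05°.
Final bearing = (279.05° + 180°) mod 360° = 99.05°.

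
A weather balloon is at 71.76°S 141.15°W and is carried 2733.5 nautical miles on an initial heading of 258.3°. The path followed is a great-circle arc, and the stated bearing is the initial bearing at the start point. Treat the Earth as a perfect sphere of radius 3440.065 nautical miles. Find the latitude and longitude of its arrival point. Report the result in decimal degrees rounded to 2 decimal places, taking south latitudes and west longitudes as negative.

latitude -45.29°, longitude 135.53°

Angular distance δ = d/R = 2733.5 / 3440.065 = 0.794607 rad.
Start latitude φ₁ = -1.252448 rad; initial bearing θ = 4.508185 rad.
Applying the spherical law of cosines for sides, sin φ₂ = sin φ₁ cos δ + cos φ₁ sin δ cos θ = -0.710657, so φ₂ = -45.29°.
Then Δλ = atan2(-0.218711, 0.025616) = -1.454206 rad, from sin θ sin δ cos φ₁ over cos δ − sin φ₁ sin φ₂.
λ₂ = -141.15° + -83.32° = -224.47°, normalized to (−180°, 180°] → 135.53°.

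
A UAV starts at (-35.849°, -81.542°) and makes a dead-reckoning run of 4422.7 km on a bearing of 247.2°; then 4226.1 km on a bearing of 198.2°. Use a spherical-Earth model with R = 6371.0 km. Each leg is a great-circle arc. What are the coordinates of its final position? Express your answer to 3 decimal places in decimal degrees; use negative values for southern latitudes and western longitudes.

latitude -73.134°, longitude -174.051°

Apply the spherical direct solution leg by leg, carrying full precision between legs.
Leg 1: from (-35.849°, -81.542°), δ = 4422.7/6371 = 0.694192 rad, θ = 247.2° → φ = -40.622°, λ = -132.531°.
Leg 2: from (-40.622°, -132.531°), δ = 4226.1/6371 = 0.663334 rad, θ = 198.2° → φ = -73.134°, λ = -174.051°.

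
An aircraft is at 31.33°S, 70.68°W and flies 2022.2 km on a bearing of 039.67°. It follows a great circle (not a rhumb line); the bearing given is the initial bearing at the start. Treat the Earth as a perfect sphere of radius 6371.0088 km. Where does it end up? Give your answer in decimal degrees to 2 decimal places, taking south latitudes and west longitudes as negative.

δ = 2022.2/6371.0088 = 0.317407 rad (18.1861°).
With φ₁ = -31.33° = -0.546812 rad and θ = 39.67° = 0.692372 rad:
Applying the spherical law of cosines for sides, sin φ₂ = sin φ₁ cos δ + cos φ₁ sin δ cos θ = -0.288786, so φ₂ = -16.79°.
For the longitude increment, Δλ = atan2( sin θ sin δ cos φ₁, cos δ − sin φ₁ sin φ₂ ) = atan2(0.170185, 0.799889) = 12.01°.
Hence λ₂ = -70.68° + 12.01° = -58.67°.

latitude -16.79°, longitude -58.67°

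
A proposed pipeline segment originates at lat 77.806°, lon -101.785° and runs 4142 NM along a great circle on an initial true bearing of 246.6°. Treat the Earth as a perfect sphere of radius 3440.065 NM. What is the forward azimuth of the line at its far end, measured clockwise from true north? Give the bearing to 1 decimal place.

final bearing 191.6°

Central angle δ = d/R = 1.204047 rad.
Start latitude φ₁ = 1.357971 rad; initial bearing θ = 4.303982 rad.
Destination latitude: φ₂ = arcsin( sin φ₁ cos δ + cos φ₁ sin δ cos θ ) = arcsin(0.272185) = 15.794°.
Then Δλ = atan2(-0.180959, 0.092539) = -1.098084 rad, from sin θ sin δ cos φ₁ over cos δ − sin φ₁ sin φ₂.
Hence λ₂ = -101.785° + -62.916° = -164.701°.
The forward bearing on arrival equals the back-azimuth from the destination plus 180°.
Back-azimuth from P₂ (15.8°, -164.7°) to P₁ (77.8°, -101.8°), with Δλ' = λ₁ − λ₂ = 62.9°: atan2( sin Δλ' cos φ₁ , cos φ₂ sin φ₁ − sin φ₂ cos φ₁ cos Δλ' ) = 11.6°.
Final bearing = (11.6° + 180°) mod 360° = 191.6°.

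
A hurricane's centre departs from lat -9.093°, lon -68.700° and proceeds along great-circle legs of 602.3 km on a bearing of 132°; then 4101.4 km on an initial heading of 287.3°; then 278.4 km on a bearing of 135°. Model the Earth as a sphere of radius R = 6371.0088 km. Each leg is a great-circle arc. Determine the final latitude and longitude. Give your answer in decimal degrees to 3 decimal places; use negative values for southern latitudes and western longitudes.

latitude -1.862°, longitude -97.769°

Apply the spherical direct solution leg by leg, carrying full precision between legs.
Leg 1: from (-9.093°, -68.700°), δ = 602.3/6371.0088 = 0.094538 rad, θ = 132° → φ = -12.692°, λ = -64.576°.
Leg 2: from (-12.692°, -64.576°), δ = 4101.4/6371.0088 = 0.643760 rad, θ = 287.3° → φ = -0.092°, λ = -99.540°.
Leg 3: from (-0.092°, -99.540°), δ = 278.4/6371.0088 = 0.043698 rad, θ = 135° → φ = -1.862°, λ = -97.769°.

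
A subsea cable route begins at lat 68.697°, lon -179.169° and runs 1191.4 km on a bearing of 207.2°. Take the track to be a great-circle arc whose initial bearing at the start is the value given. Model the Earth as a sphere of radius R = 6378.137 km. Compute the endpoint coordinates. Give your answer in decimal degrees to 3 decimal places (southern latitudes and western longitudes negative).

δ = 1191.4/6378.137 = 0.186794 rad (10.7025°).
Converting: φ₁ = 1.198989 rad, θ = 3.616322 rad.
Destination latitude: φ₂ = arcsin( sin φ₁ cos δ + cos φ₁ sin δ cos θ ) = arcsin(0.855458) = 58.810°.
For the longitude increment, Δλ = atan2( sin θ sin δ cos φ₁, cos δ − sin φ₁ sin φ₂ ) = atan2(-0.030840, 0.185598) = -9.434°.
λ₂ = -179.169° + -9.434° = -188.603°, normalized to (−180°, 180°] → 171.397°.

latitude 58.810°, longitude 171.397°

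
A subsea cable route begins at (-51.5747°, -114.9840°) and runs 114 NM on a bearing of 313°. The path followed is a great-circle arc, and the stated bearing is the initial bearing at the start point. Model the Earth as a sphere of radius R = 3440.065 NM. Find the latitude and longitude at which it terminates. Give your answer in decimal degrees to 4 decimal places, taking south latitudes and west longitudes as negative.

The arc subtends δ = 114/3440.065 = 0.033139 rad at the centre.
Converting: φ₁ = -0.900148 rad, θ = 5.462881 rad.
Destination latitude: φ₂ = arcsin( sin φ₁ cos δ + cos φ₁ sin δ cos θ ) = arcsin(-0.768945) = -50.2593°.
Δλ = atan2( sin θ sin δ cos φ₁ , cos δ − sin φ₁ sin φ₂ ) = atan2(-0.015060, 0.397044) = -0.037912 rad = -2.1722°.
Hence λ₂ = -114.9840° + -2.1722° = -117.1562°.

latitude -50.2593°, longitude -117.1562°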